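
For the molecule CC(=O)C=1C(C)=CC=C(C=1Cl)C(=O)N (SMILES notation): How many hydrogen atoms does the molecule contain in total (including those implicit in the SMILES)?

10

Walk through each heavy atom and fill implicit hydrogens from standard valence (C 4, N 3, O 2, S 2, halogen 1):
  atom 1: C, bond orders sum to 1 (valence 4) → 3 H
  atom 2: C, bond orders sum to 4 (valence 4) → 0 H
  atom 3: O, bond orders sum to 2 (valence 2) → 0 H
  atom 4: C, bond orders sum to 4 (valence 4) → 0 H
  atom 5: C, bond orders sum to 4 (valence 4) → 0 H
  atom 6: C, bond orders sum to 1 (valence 4) → 3 H
  atom 7: C, bond orders sum to 3 (valence 4) → 1 H
  atom 8: C, bond orders sum to 3 (valence 4) → 1 H
  atom 9: C, bond orders sum to 4 (valence 4) → 0 H
  atom 10: C, bond orders sum to 4 (valence 4) → 0 H
  atom 11: Cl (halogen, monovalent) → 0 H
  atom 12: C, bond orders sum to 4 (valence 4) → 0 H
  atom 13: O, bond orders sum to 2 (valence 2) → 0 H
  atom 14: N, bond orders sum to 1 (valence 3) → 2 H
Total hydrogens: 10.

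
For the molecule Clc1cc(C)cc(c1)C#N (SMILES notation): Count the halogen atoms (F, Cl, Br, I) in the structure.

Halogen atoms appear at heavy-atom position 1 (1×Cl).
Other groups present: 1 nitrile.
Halogen count: 1.

1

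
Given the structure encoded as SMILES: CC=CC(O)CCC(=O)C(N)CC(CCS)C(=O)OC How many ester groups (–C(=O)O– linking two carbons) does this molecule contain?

1

The ester motif appears at heavy-atom position 17 in the SMILES.
Other groups present: 1 alkene, 1 hydroxyl, 1 ketone, 1 primary amine, 1 thiol.
Ester count: 1.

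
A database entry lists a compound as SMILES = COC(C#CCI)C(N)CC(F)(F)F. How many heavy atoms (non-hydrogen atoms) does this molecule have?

14

Every atom symbol written in the SMILES (organic subset) is one heavy atom; implicit H are not written.
Heavy atoms by element → C:8, F:3, I:1, N:1, O:1.
Total: 14.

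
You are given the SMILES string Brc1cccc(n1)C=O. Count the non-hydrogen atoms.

Every atom symbol written in the SMILES (organic subset) is one heavy atom; implicit H are not written.
Heavy atoms by element → Br:1, C:6, N:1, O:1.
Total: 9.

9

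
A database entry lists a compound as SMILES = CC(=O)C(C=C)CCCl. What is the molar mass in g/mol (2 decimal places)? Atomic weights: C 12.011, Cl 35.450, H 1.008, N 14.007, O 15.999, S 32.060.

First, the molecular formula is C7H11ClO (counting implicit H from valence).
  C: 7 × 12.011 = 84.077
  Cl: 1 × 35.450 = 35.450
  H: 11 × 1.008 = 11.088
  O: 1 × 15.999 = 15.999
Sum: 7×12.011 + 1×35.450 + 11×1.008 + 1×15.999 = 146.614 → 146.61 g/mol.

146.61 g/mol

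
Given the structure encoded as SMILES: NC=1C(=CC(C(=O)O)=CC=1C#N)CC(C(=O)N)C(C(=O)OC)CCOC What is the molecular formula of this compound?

Walk through each heavy atom and fill implicit hydrogens from standard valence (C 4, N 3, O 2, S 2, halogen 1):
  atom 1: N, bond orders sum to 1 (valence 3) → 2 H
  atom 2: C, bond orders sum to 4 (valence 4) → 0 H
  atom 3: C, bond orders sum to 4 (valence 4) → 0 H
  atom 4: C, bond orders sum to 3 (valence 4) → 1 H
  atom 5: C, bond orders sum to 4 (valence 4) → 0 H
  atom 6: C, bond orders sum to 4 (valence 4) → 0 H
  atom 7: O, bond orders sum to 2 (valence 2) → 0 H
  atom 8: O, bond orders sum to 1 (valence 2) → 1 H
  atom 9: C, bond orders sum to 3 (valence 4) → 1 H
  atom 10: C, bond orders sum to 4 (valence 4) → 0 H
  atom 11: C, bond orders sum to 4 (valence 4) → 0 H
  atom 12: N, bond orders sum to 3 (valence 3) → 0 H
  atom 13: C, bond orders sum to 2 (valence 4) → 2 H
  atom 14: C, bond orders sum to 3 (valence 4) → 1 H
  atom 15: C, bond orders sum to 4 (valence 4) → 0 H
  atom 16: O, bond orders sum to 2 (valence 2) → 0 H
  atom 17: N, bond orders sum to 1 (valence 3) → 2 H
  atom 18: C, bond orders sum to 3 (valence 4) → 1 H
  atom 19: C, bond orders sum to 4 (valence 4) → 0 H
  atom 20: O, bond orders sum to 2 (valence 2) → 0 H
  atom 21: O, bond orders sum to 2 (valence 2) → 0 H
  atom 22: C, bond orders sum to 1 (valence 4) → 3 H
  atom 23: C, bond orders sum to 2 (valence 4) → 2 H
  atom 24: C, bond orders sum to 2 (valence 4) → 2 H
  atom 25: O, bond orders sum to 2 (valence 2) → 0 H
  atom 26: C, bond orders sum to 1 (valence 4) → 3 H
Totals → C:17, H:21, N:3, O:6.
In Hill order: C17H21N3O6.

C17H21N3O6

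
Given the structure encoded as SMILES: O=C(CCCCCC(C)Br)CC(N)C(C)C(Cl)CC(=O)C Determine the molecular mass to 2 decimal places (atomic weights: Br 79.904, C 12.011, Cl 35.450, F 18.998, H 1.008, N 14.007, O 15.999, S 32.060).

382.77 g/mol

First, the molecular formula is C16H29BrClNO2 (counting implicit H from valence).
  Br: 1 × 79.904 = 79.904
  C: 16 × 12.011 = 192.176
  Cl: 1 × 35.450 = 35.450
  H: 29 × 1.008 = 29.232
  N: 1 × 14.007 = 14.007
  O: 2 × 15.999 = 31.998
Sum: 1×79.904 + 16×12.011 + 1×35.450 + 29×1.008 + 1×14.007 + 2×15.999 = 382.767 → 382.77 g/mol.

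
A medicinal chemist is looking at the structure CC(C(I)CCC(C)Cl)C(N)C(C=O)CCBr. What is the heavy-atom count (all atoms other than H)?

17

Every atom symbol written in the SMILES (organic subset) is one heavy atom; implicit H are not written.
Heavy atoms by element → Br:1, C:12, Cl:1, I:1, N:1, O:1.
Total: 17.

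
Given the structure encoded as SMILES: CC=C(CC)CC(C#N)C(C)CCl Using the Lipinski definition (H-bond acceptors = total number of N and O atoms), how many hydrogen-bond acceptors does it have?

N atoms: 1; O atoms: 0.
Lipinski HBA = 1 + 0 = 1.

1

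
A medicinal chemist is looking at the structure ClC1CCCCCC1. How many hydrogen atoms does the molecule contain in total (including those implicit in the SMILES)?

Walk through each heavy atom and fill implicit hydrogens from standard valence (C 4, N 3, O 2, S 2, halogen 1):
  atom 1: Cl (halogen, monovalent) → 0 H
  atom 2: C, bond orders sum to 3 (valence 4) → 1 H
  atom 3: C, bond orders sum to 2 (valence 4) → 2 H
  atom 4: C, bond orders sum to 2 (valence 4) → 2 H
  atom 5: C, bond orders sum to 2 (valence 4) → 2 H
  atom 6: C, bond orders sum to 2 (valence 4) → 2 H
  atom 7: C, bond orders sum to 2 (valence 4) → 2 H
  atom 8: C, bond orders sum to 2 (valence 4) → 2 H
Total hydrogens: 13.

13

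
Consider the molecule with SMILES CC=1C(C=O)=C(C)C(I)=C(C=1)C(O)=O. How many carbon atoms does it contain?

10

Count every carbon token in the SMILES (each C, including those in ring-closure positions and inside branches).
Carbon count: 10.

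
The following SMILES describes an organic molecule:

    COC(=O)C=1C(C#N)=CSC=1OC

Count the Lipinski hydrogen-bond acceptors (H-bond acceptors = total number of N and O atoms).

N atoms: 1; O atoms: 3.
Lipinski HBA = 1 + 3 = 4.

4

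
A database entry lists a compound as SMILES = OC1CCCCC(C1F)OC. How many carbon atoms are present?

8

Count every carbon token in the SMILES (each C, including those in ring-closure positions and inside branches).
Carbon count: 8.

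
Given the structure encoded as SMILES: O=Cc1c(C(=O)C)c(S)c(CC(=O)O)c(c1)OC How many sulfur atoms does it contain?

Scan the SMILES for S atoms (remember two-letter symbols like Cl and Br are single atoms).
Sulfur count: 1.

1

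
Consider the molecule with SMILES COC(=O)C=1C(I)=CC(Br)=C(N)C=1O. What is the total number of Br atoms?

1

Scan the SMILES for Br atoms (remember two-letter symbols like Cl and Br are single atoms).
Bromine count: 1.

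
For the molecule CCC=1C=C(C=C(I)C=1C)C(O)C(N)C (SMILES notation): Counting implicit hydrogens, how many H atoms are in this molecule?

Walk through each heavy atom and fill implicit hydrogens from standard valence (C 4, N 3, O 2, S 2, halogen 1):
  atom 1: C, bond orders sum to 1 (valence 4) → 3 H
  atom 2: C, bond orders sum to 2 (valence 4) → 2 H
  atom 3: C, bond orders sum to 4 (valence 4) → 0 H
  atom 4: C, bond orders sum to 3 (valence 4) → 1 H
  atom 5: C, bond orders sum to 4 (valence 4) → 0 H
  atom 6: C, bond orders sum to 3 (valence 4) → 1 H
  atom 7: C, bond orders sum to 4 (valence 4) → 0 H
  atom 8: I (halogen, monovalent) → 0 H
  atom 9: C, bond orders sum to 4 (valence 4) → 0 H
  atom 10: C, bond orders sum to 1 (valence 4) → 3 H
  atom 11: C, bond orders sum to 3 (valence 4) → 1 H
  atom 12: O, bond orders sum to 1 (valence 2) → 1 H
  atom 13: C, bond orders sum to 3 (valence 4) → 1 H
  atom 14: N, bond orders sum to 1 (valence 3) → 2 H
  atom 15: C, bond orders sum to 1 (valence 4) → 3 H
Total hydrogens: 18.

18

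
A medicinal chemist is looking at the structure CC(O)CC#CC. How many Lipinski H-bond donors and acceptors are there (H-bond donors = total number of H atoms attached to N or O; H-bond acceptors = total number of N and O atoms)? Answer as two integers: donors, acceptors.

1, 1

Donors: find every N or O and count the H atoms it carries.
  atom 3 (O): bond orders sum to 1 → 1 H
Lipinski HBD = 1.
Acceptors: N atoms = 0, O atoms = 1 → HBA = 1.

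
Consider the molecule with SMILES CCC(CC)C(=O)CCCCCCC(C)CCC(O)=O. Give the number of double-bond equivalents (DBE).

Degree of unsaturation = (number of rings) + (number of π bonds).
Ring closures in the SMILES: 0.
π bonds: 2 double bonds (each 1 DoU) → 2 DoU from unsaturation.
Total DoU = 0 + 2 = 2.

2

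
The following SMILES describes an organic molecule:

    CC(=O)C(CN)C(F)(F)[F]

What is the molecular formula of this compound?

Walk through each heavy atom and fill implicit hydrogens from standard valence (C 4, N 3, O 2, S 2, halogen 1):
  atom 1: C, bond orders sum to 1 (valence 4) → 3 H
  atom 2: C, bond orders sum to 4 (valence 4) → 0 H
  atom 3: O, bond orders sum to 2 (valence 2) → 0 H
  atom 4: C, bond orders sum to 3 (valence 4) → 1 H
  atom 5: C, bond orders sum to 2 (valence 4) → 2 H
  atom 6: N, bond orders sum to 1 (valence 3) → 2 H
  atom 7: C, bond orders sum to 4 (valence 4) → 0 H
  atom 8: F (halogen, monovalent) → 0 H
  atom 9: F (halogen, monovalent) → 0 H
  atom 10: F with explicit H count 0
Totals → C:5, H:8, F:3, N:1, O:1.
In Hill order: C5H8F3NO.

C5H8F3NO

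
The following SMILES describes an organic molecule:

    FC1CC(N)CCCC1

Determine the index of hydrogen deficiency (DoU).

1

Molecular formula: C7H14FN.
DoU = (2C + 2 + N − H − X) / 2, where X is the halogen count and O/S are ignored.
    = (2·7 + 2 + 1 − 14 − 1) / 2 = 2 / 2 = 1.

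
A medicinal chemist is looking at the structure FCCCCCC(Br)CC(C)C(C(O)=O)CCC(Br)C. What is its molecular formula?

Walk through each heavy atom and fill implicit hydrogens from standard valence (C 4, N 3, O 2, S 2, halogen 1):
  atom 1: F (halogen, monovalent) → 0 H
  atom 2: C, bond orders sum to 2 (valence 4) → 2 H
  atom 3: C, bond orders sum to 2 (valence 4) → 2 H
  atom 4: C, bond orders sum to 2 (valence 4) → 2 H
  atom 5: C, bond orders sum to 2 (valence 4) → 2 H
  atom 6: C, bond orders sum to 2 (valence 4) → 2 H
  atom 7: C, bond orders sum to 3 (valence 4) → 1 H
  atom 8: Br (halogen, monovalent) → 0 H
  atom 9: C, bond orders sum to 2 (valence 4) → 2 H
  atom 10: C, bond orders sum to 3 (valence 4) → 1 H
  atom 11: C, bond orders sum to 1 (valence 4) → 3 H
  atom 12: C, bond orders sum to 3 (valence 4) → 1 H
  atom 13: C, bond orders sum to 4 (valence 4) → 0 H
  atom 14: O, bond orders sum to 1 (valence 2) → 1 H
  atom 15: O, bond orders sum to 2 (valence 2) → 0 H
  atom 16: C, bond orders sum to 2 (valence 4) → 2 H
  atom 17: C, bond orders sum to 2 (valence 4) → 2 H
  atom 18: C, bond orders sum to 3 (valence 4) → 1 H
  atom 19: Br (halogen, monovalent) → 0 H
  atom 20: C, bond orders sum to 1 (valence 4) → 3 H
Totals → C:15, H:27, Br:2, F:1, O:2.
In Hill order: C15H27Br2FO2.

C15H27Br2FO2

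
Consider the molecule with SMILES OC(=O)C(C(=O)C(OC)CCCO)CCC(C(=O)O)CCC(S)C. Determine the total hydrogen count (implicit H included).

28

Walk through each heavy atom and fill implicit hydrogens from standard valence (C 4, N 3, O 2, S 2, halogen 1):
  atom 1: O, bond orders sum to 1 (valence 2) → 1 H
  atom 2: C, bond orders sum to 4 (valence 4) → 0 H
  atom 3: O, bond orders sum to 2 (valence 2) → 0 H
  atom 4: C, bond orders sum to 3 (valence 4) → 1 H
  atom 5: C, bond orders sum to 4 (valence 4) → 0 H
  atom 6: O, bond orders sum to 2 (valence 2) → 0 H
  atom 7: C, bond orders sum to 3 (valence 4) → 1 H
  atom 8: O, bond orders sum to 2 (valence 2) → 0 H
  atom 9: C, bond orders sum to 1 (valence 4) → 3 H
  atom 10: C, bond orders sum to 2 (valence 4) → 2 H
  atom 11: C, bond orders sum to 2 (valence 4) → 2 H
  atom 12: C, bond orders sum to 2 (valence 4) → 2 H
  atom 13: O, bond orders sum to 1 (valence 2) → 1 H
  atom 14: C, bond orders sum to 2 (valence 4) → 2 H
  atom 15: C, bond orders sum to 2 (valence 4) → 2 H
  atom 16: C, bond orders sum to 3 (valence 4) → 1 H
  atom 17: C, bond orders sum to 4 (valence 4) → 0 H
  atom 18: O, bond orders sum to 2 (valence 2) → 0 H
  atom 19: O, bond orders sum to 1 (valence 2) → 1 H
  atom 20: C, bond orders sum to 2 (valence 4) → 2 H
  atom 21: C, bond orders sum to 2 (valence 4) → 2 H
  atom 22: C, bond orders sum to 3 (valence 4) → 1 H
  atom 23: S, bond orders sum to 1 (valence 2) → 1 H
  atom 24: C, bond orders sum to 1 (valence 4) → 3 H
Total hydrogens: 28.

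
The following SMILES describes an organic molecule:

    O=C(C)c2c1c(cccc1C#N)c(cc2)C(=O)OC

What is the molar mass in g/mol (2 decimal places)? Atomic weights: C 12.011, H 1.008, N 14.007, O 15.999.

253.26 g/mol

First, the molecular formula is C15H11NO3 (counting implicit H from valence).
  C: 15 × 12.011 = 180.165
  H: 11 × 1.008 = 11.088
  N: 1 × 14.007 = 14.007
  O: 3 × 15.999 = 47.997
Sum: 15×12.011 + 11×1.008 + 1×14.007 + 3×15.999 = 253.257 → 253.26 g/mol.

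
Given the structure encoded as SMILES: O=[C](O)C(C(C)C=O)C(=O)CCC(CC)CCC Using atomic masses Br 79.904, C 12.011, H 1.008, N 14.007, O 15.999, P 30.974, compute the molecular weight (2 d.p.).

First, the molecular formula is C14H24O4 (counting implicit H from valence).
  C: 14 × 12.011 = 168.154
  H: 24 × 1.008 = 24.192
  O: 4 × 15.999 = 63.996
Sum: 14×12.011 + 24×1.008 + 4×15.999 = 256.342 → 256.34 g/mol.

256.34 g/mol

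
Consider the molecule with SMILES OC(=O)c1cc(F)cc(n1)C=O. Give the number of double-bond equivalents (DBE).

Molecular formula: C7H4FNO3.
DoU = (2C + 2 + N − H − X) / 2, where X is the halogen count and O/S are ignored.
    = (2·7 + 2 + 1 − 4 − 1) / 2 = 12 / 2 = 6.

6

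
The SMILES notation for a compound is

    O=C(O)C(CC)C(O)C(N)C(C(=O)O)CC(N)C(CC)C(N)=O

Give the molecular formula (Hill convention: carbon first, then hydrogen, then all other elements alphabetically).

Walk through each heavy atom and fill implicit hydrogens from standard valence (C 4, N 3, O 2, S 2, halogen 1):
  atom 1: O, bond orders sum to 2 (valence 2) → 0 H
  atom 2: C, bond orders sum to 4 (valence 4) → 0 H
  atom 3: O, bond orders sum to 1 (valence 2) → 1 H
  atom 4: C, bond orders sum to 3 (valence 4) → 1 H
  atom 5: C, bond orders sum to 2 (valence 4) → 2 H
  atom 6: C, bond orders sum to 1 (valence 4) → 3 H
  atom 7: C, bond orders sum to 3 (valence 4) → 1 H
  atom 8: O, bond orders sum to 1 (valence 2) → 1 H
  atom 9: C, bond orders sum to 3 (valence 4) → 1 H
  atom 10: N, bond orders sum to 1 (valence 3) → 2 H
  atom 11: C, bond orders sum to 3 (valence 4) → 1 H
  atom 12: C, bond orders sum to 4 (valence 4) → 0 H
  atom 13: O, bond orders sum to 2 (valence 2) → 0 H
  atom 14: O, bond orders sum to 1 (valence 2) → 1 H
  atom 15: C, bond orders sum to 2 (valence 4) → 2 H
  atom 16: C, bond orders sum to 3 (valence 4) → 1 H
  atom 17: N, bond orders sum to 1 (valence 3) → 2 H
  atom 18: C, bond orders sum to 3 (valence 4) → 1 H
  atom 19: C, bond orders sum to 2 (valence 4) → 2 H
  atom 20: C, bond orders sum to 1 (valence 4) → 3 H
  atom 21: C, bond orders sum to 4 (valence 4) → 0 H
  atom 22: N, bond orders sum to 1 (valence 3) → 2 H
  atom 23: O, bond orders sum to 2 (valence 2) → 0 H
Totals → C:14, H:27, N:3, O:6.
In Hill order: C14H27N3O6.

C14H27N3O6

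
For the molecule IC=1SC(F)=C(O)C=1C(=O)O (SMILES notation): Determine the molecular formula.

C5H2FIO3S

Walk through each heavy atom and fill implicit hydrogens from standard valence (C 4, N 3, O 2, S 2, halogen 1):
  atom 1: I (halogen, monovalent) → 0 H
  atom 2: C, bond orders sum to 4 (valence 4) → 0 H
  atom 3: S, bond orders sum to 2 (valence 2) → 0 H
  atom 4: C, bond orders sum to 4 (valence 4) → 0 H
  atom 5: F (halogen, monovalent) → 0 H
  atom 6: C, bond orders sum to 4 (valence 4) → 0 H
  atom 7: O, bond orders sum to 1 (valence 2) → 1 H
  atom 8: C, bond orders sum to 4 (valence 4) → 0 H
  atom 9: C, bond orders sum to 4 (valence 4) → 0 H
  atom 10: O, bond orders sum to 2 (valence 2) → 0 H
  atom 11: O, bond orders sum to 1 (valence 2) → 1 H
Totals → C:5, H:2, F:1, I:1, O:3, S:1.
In Hill order: C5H2FIO3S.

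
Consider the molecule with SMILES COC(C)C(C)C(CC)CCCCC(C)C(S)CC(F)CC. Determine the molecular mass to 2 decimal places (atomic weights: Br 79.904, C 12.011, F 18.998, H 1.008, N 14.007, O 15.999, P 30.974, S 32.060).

First, the molecular formula is C19H39FOS (counting implicit H from valence).
  C: 19 × 12.011 = 228.209
  F: 1 × 18.998 = 18.998
  H: 39 × 1.008 = 39.312
  O: 1 × 15.999 = 15.999
  S: 1 × 32.060 = 32.060
Sum: 19×12.011 + 1×18.998 + 39×1.008 + 1×15.999 + 1×32.060 = 334.578 → 334.58 g/mol.

334.58 g/mol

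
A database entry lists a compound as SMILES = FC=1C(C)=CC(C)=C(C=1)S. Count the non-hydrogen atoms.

Every atom symbol written in the SMILES (organic subset) is one heavy atom; implicit H are not written.
Heavy atoms by element → C:8, F:1, S:1.
Total: 10.

10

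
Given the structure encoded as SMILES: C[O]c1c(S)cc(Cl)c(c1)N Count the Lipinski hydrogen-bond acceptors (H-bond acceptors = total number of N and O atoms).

N atoms: 1; O atoms: 1.
Lipinski HBA = 1 + 1 = 2.

2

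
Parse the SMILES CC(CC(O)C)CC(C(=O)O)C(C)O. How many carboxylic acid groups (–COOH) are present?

The carboxylic acid motif appears at heavy-atom position 9 in the SMILES.
Other groups present: 2 hydroxyl.
Carboxylic acid count: 1.

1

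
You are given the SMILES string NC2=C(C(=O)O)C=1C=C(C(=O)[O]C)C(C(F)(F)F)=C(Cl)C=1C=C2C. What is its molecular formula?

C15H11ClF3NO4

Walk through each heavy atom and fill implicit hydrogens from standard valence (C 4, N 3, O 2, S 2, halogen 1):
  atom 1: N, bond orders sum to 1 (valence 3) → 2 H
  atom 2: C, bond orders sum to 4 (valence 4) → 0 H
  atom 3: C, bond orders sum to 4 (valence 4) → 0 H
  atom 4: C, bond orders sum to 4 (valence 4) → 0 H
  atom 5: O, bond orders sum to 2 (valence 2) → 0 H
  atom 6: O, bond orders sum to 1 (valence 2) → 1 H
  atom 7: C, bond orders sum to 4 (valence 4) → 0 H
  atom 8: C, bond orders sum to 3 (valence 4) → 1 H
  atom 9: C, bond orders sum to 4 (valence 4) → 0 H
  atom 10: C, bond orders sum to 4 (valence 4) → 0 H
  atom 11: O, bond orders sum to 2 (valence 2) → 0 H
  atom 12: O with explicit H count 0
  atom 13: C, bond orders sum to 1 (valence 4) → 3 H
  atom 14: C, bond orders sum to 4 (valence 4) → 0 H
  atom 15: C, bond orders sum to 4 (valence 4) → 0 H
  atom 16: F (halogen, monovalent) → 0 H
  atom 17: F (halogen, monovalent) → 0 H
  atom 18: F (halogen, monovalent) → 0 H
  atom 19: C, bond orders sum to 4 (valence 4) → 0 H
  atom 20: Cl (halogen, monovalent) → 0 H
  atom 21: C, bond orders sum to 4 (valence 4) → 0 H
  atom 22: C, bond orders sum to 3 (valence 4) → 1 H
  atom 23: C, bond orders sum to 4 (valence 4) → 0 H
  atom 24: C, bond orders sum to 1 (valence 4) → 3 H
Totals → C:15, H:11, Cl:1, F:3, N:1, O:4.
In Hill order: C15H11ClF3NO4.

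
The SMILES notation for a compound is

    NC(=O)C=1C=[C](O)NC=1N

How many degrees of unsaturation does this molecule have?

Degree of unsaturation = (number of rings) + (number of π bonds).
Ring closures in the SMILES: 1.
π bonds: 3 double bonds (each 1 DoU) → 3 DoU from unsaturation.
Total DoU = 1 + 3 = 4.

4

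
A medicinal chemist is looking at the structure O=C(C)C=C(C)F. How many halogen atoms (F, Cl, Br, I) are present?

1

Halogen atoms appear at heavy-atom position 7 (1×F).
Other groups present: 1 alkene, 1 ketone.
Halogen count: 1.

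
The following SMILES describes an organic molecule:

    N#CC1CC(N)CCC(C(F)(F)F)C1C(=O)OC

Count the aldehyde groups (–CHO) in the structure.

0

Scan the SMILES for the aldehyde motif — none present.
Groups that are present: 1 ester, 1 nitrile, 1 primary amine.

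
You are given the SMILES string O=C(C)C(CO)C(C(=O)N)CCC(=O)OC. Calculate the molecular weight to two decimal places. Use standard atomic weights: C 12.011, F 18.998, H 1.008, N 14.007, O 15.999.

231.25 g/mol

First, the molecular formula is C10H17NO5 (counting implicit H from valence).
  C: 10 × 12.011 = 120.110
  H: 17 × 1.008 = 17.136
  N: 1 × 14.007 = 14.007
  O: 5 × 15.999 = 79.995
Sum: 10×12.011 + 17×1.008 + 1×14.007 + 5×15.999 = 231.248 → 231.25 g/mol.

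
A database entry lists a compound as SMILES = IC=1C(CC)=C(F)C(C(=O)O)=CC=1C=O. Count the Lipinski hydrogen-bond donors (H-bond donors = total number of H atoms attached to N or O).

1

Donors: find every N or O and count the H atoms it carries.
  atom 10 (O): bond orders sum to 2 → 0 H
  atom 11 (O): bond orders sum to 1 → 1 H
  atom 15 (O): bond orders sum to 2 → 0 H
Lipinski HBD = 1.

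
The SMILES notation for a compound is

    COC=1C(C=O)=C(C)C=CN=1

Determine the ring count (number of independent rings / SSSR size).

1

In SMILES, each pair of matching ring-closure digits denotes one ring-closing bond; the number of such bonds equals the number of independent rings.
Ring-closure bonds here: 1.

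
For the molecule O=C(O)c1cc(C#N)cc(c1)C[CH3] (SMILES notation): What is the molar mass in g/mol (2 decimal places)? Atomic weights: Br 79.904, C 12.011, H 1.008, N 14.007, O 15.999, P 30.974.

175.19 g/mol

First, the molecular formula is C10H9NO2 (counting implicit H from valence).
  C: 10 × 12.011 = 120.110
  H: 9 × 1.008 = 9.072
  N: 1 × 14.007 = 14.007
  O: 2 × 15.999 = 31.998
Sum: 10×12.011 + 9×1.008 + 1×14.007 + 2×15.999 = 175.187 → 175.19 g/mol.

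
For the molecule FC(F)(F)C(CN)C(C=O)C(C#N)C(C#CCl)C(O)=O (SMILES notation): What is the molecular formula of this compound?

Walk through each heavy atom and fill implicit hydrogens from standard valence (C 4, N 3, O 2, S 2, halogen 1):
  atom 1: F (halogen, monovalent) → 0 H
  atom 2: C, bond orders sum to 4 (valence 4) → 0 H
  atom 3: F (halogen, monovalent) → 0 H
  atom 4: F (halogen, monovalent) → 0 H
  atom 5: C, bond orders sum to 3 (valence 4) → 1 H
  atom 6: C, bond orders sum to 2 (valence 4) → 2 H
  atom 7: N, bond orders sum to 1 (valence 3) → 2 H
  atom 8: C, bond orders sum to 3 (valence 4) → 1 H
  atom 9: C, bond orders sum to 3 (valence 4) → 1 H
  atom 10: O, bond orders sum to 2 (valence 2) → 0 H
  atom 11: C, bond orders sum to 3 (valence 4) → 1 H
  atom 12: C, bond orders sum to 4 (valence 4) → 0 H
  atom 13: N, bond orders sum to 3 (valence 3) → 0 H
  atom 14: C, bond orders sum to 3 (valence 4) → 1 H
  atom 15: C, bond orders sum to 4 (valence 4) → 0 H
  atom 16: C, bond orders sum to 4 (valence 4) → 0 H
  atom 17: Cl (halogen, monovalent) → 0 H
  atom 18: C, bond orders sum to 4 (valence 4) → 0 H
  atom 19: O, bond orders sum to 1 (valence 2) → 1 H
  atom 20: O, bond orders sum to 2 (valence 2) → 0 H
Totals → C:11, H:10, Cl:1, F:3, N:2, O:3.
In Hill order: C11H10ClF3N2O3.

C11H10ClF3N2O3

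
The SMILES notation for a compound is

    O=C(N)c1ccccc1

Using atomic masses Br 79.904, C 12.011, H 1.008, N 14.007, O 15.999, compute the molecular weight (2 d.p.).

121.14 g/mol

First, the molecular formula is C7H7NO (counting implicit H from valence).
  C: 7 × 12.011 = 84.077
  H: 7 × 1.008 = 7.056
  N: 1 × 14.007 = 14.007
  O: 1 × 15.999 = 15.999
Sum: 7×12.011 + 7×1.008 + 1×14.007 + 1×15.999 = 121.139 → 121.14 g/mol.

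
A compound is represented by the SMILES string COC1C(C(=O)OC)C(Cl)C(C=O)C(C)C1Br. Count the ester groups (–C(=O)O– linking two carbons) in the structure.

1

The ester motif appears at heavy-atom position 5 in the SMILES.
Other groups present: 1 aldehyde, 1 ether.
Ester count: 1.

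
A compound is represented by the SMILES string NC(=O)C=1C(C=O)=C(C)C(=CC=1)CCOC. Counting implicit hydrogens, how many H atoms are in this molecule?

15

Walk through each heavy atom and fill implicit hydrogens from standard valence (C 4, N 3, O 2, S 2, halogen 1):
  atom 1: N, bond orders sum to 1 (valence 3) → 2 H
  atom 2: C, bond orders sum to 4 (valence 4) → 0 H
  atom 3: O, bond orders sum to 2 (valence 2) → 0 H
  atom 4: C, bond orders sum to 4 (valence 4) → 0 H
  atom 5: C, bond orders sum to 4 (valence 4) → 0 H
  atom 6: C, bond orders sum to 3 (valence 4) → 1 H
  atom 7: O, bond orders sum to 2 (valence 2) → 0 H
  atom 8: C, bond orders sum to 4 (valence 4) → 0 H
  atom 9: C, bond orders sum to 1 (valence 4) → 3 H
  atom 10: C, bond orders sum to 4 (valence 4) → 0 H
  atom 11: C, bond orders sum to 3 (valence 4) → 1 H
  atom 12: C, bond orders sum to 3 (valence 4) → 1 H
  atom 13: C, bond orders sum to 2 (valence 4) → 2 H
  atom 14: C, bond orders sum to 2 (valence 4) → 2 H
  atom 15: O, bond orders sum to 2 (valence 2) → 0 H
  atom 16: C, bond orders sum to 1 (valence 4) → 3 H
Total hydrogens: 15.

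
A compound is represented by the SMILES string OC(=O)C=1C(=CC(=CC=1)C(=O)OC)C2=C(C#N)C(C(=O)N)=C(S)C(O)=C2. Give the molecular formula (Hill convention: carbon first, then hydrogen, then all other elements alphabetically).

C17H12N2O6S

Walk through each heavy atom and fill implicit hydrogens from standard valence (C 4, N 3, O 2, S 2, halogen 1):
  atom 1: O, bond orders sum to 1 (valence 2) → 1 H
  atom 2: C, bond orders sum to 4 (valence 4) → 0 H
  atom 3: O, bond orders sum to 2 (valence 2) → 0 H
  atom 4: C, bond orders sum to 4 (valence 4) → 0 H
  atom 5: C, bond orders sum to 4 (valence 4) → 0 H
  atom 6: C, bond orders sum to 3 (valence 4) → 1 H
  atom 7: C, bond orders sum to 4 (valence 4) → 0 H
  atom 8: C, bond orders sum to 3 (valence 4) → 1 H
  atom 9: C, bond orders sum to 3 (valence 4) → 1 H
  atom 10: C, bond orders sum to 4 (valence 4) → 0 H
  atom 11: O, bond orders sum to 2 (valence 2) → 0 H
  atom 12: O, bond orders sum to 2 (valence 2) → 0 H
  atom 13: C, bond orders sum to 1 (valence 4) → 3 H
  atom 14: C, bond orders sum to 4 (valence 4) → 0 H
  atom 15: C, bond orders sum to 4 (valence 4) → 0 H
  atom 16: C, bond orders sum to 4 (valence 4) → 0 H
  atom 17: N, bond orders sum to 3 (valence 3) → 0 H
  atom 18: C, bond orders sum to 4 (valence 4) → 0 H
  atom 19: C, bond orders sum to 4 (valence 4) → 0 H
  atom 20: O, bond orders sum to 2 (valence 2) → 0 H
  atom 21: N, bond orders sum to 1 (valence 3) → 2 H
  atom 22: C, bond orders sum to 4 (valence 4) → 0 H
  atom 23: S, bond orders sum to 1 (valence 2) → 1 H
  atom 24: C, bond orders sum to 4 (valence 4) → 0 H
  atom 25: O, bond orders sum to 1 (valence 2) → 1 H
  atom 26: C, bond orders sum to 3 (valence 4) → 1 H
Totals → C:17, H:12, N:2, O:6, S:1.
In Hill order: C17H12N2O6S.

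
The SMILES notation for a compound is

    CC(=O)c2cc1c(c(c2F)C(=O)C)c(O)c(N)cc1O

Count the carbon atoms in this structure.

14

Count every carbon token in the SMILES (each C, including those in ring-closure positions and inside branches).
Carbon count: 14.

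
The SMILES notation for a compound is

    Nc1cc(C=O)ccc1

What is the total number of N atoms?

1

Scan the SMILES for N atoms (remember two-letter symbols like Cl and Br are single atoms).
Nitrogen count: 1.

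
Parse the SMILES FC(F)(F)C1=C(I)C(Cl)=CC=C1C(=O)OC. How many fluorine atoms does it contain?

Scan the SMILES for F atoms (remember two-letter symbols like Cl and Br are single atoms).
Fluorine count: 3.

3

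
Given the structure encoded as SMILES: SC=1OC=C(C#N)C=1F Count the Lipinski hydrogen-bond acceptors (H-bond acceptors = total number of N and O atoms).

2

N atoms: 1; O atoms: 1.
Lipinski HBA = 1 + 1 = 2.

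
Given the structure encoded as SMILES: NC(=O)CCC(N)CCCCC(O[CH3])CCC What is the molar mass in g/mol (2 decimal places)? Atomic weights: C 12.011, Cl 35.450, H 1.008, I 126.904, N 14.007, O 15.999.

First, the molecular formula is C13H28N2O2 (counting implicit H from valence).
  C: 13 × 12.011 = 156.143
  H: 28 × 1.008 = 28.224
  N: 2 × 14.007 = 28.014
  O: 2 × 15.999 = 31.998
Sum: 13×12.011 + 28×1.008 + 2×14.007 + 2×15.999 = 244.379 → 244.38 g/mol.

244.38 g/mol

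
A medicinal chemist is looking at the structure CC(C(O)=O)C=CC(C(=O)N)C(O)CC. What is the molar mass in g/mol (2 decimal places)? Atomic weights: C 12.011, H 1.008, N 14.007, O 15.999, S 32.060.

215.25 g/mol

First, the molecular formula is C10H17NO4 (counting implicit H from valence).
  C: 10 × 12.011 = 120.110
  H: 17 × 1.008 = 17.136
  N: 1 × 14.007 = 14.007
  O: 4 × 15.999 = 63.996
Sum: 10×12.011 + 17×1.008 + 1×14.007 + 4×15.999 = 215.249 → 215.25 g/mol.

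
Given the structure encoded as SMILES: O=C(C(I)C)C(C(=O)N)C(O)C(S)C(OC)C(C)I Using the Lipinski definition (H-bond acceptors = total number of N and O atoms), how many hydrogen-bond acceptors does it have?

5

N atoms: 1; O atoms: 4.
Lipinski HBA = 1 + 4 = 5.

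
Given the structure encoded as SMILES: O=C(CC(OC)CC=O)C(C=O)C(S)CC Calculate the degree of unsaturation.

3

Molecular formula: C11H18O4S.
DoU = (2C + 2 + N − H − X) / 2, where X is the halogen count and O/S are ignored.
    = (2·11 + 2 + 0 − 18 − 0) / 2 = 6 / 2 = 3.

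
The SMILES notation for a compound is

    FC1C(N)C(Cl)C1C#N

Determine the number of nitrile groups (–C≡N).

The nitrile motif appears at heavy-atom position 8 in the SMILES.
Other groups present: 1 primary amine.
Nitrile count: 1.

1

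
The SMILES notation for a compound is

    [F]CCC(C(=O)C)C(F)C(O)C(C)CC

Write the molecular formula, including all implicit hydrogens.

C11H20F2O2

Walk through each heavy atom and fill implicit hydrogens from standard valence (C 4, N 3, O 2, S 2, halogen 1):
  atom 1: F with explicit H count 0
  atom 2: C, bond orders sum to 2 (valence 4) → 2 H
  atom 3: C, bond orders sum to 2 (valence 4) → 2 H
  atom 4: C, bond orders sum to 3 (valence 4) → 1 H
  atom 5: C, bond orders sum to 4 (valence 4) → 0 H
  atom 6: O, bond orders sum to 2 (valence 2) → 0 H
  atom 7: C, bond orders sum to 1 (valence 4) → 3 H
  atom 8: C, bond orders sum to 3 (valence 4) → 1 H
  atom 9: F (halogen, monovalent) → 0 H
  atom 10: C, bond orders sum to 3 (valence 4) → 1 H
  atom 11: O, bond orders sum to 1 (valence 2) → 1 H
  atom 12: C, bond orders sum to 3 (valence 4) → 1 H
  atom 13: C, bond orders sum to 1 (valence 4) → 3 H
  atom 14: C, bond orders sum to 2 (valence 4) → 2 H
  atom 15: C, bond orders sum to 1 (valence 4) → 3 H
Totals → C:11, H:20, F:2, O:2.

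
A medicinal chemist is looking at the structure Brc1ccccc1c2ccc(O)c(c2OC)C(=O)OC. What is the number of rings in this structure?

In SMILES, each pair of matching ring-closure digits denotes one ring-closing bond; the number of such bonds equals the number of independent rings.
Ring-closure bonds here: 2.

2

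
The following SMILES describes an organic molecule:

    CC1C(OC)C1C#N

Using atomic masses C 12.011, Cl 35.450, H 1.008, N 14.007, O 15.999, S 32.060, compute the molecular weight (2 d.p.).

First, the molecular formula is C6H9NO (counting implicit H from valence).
  C: 6 × 12.011 = 72.066
  H: 9 × 1.008 = 9.072
  N: 1 × 14.007 = 14.007
  O: 1 × 15.999 = 15.999
Sum: 6×12.011 + 9×1.008 + 1×14.007 + 1×15.999 = 111.144 → 111.14 g/mol.

111.14 g/mol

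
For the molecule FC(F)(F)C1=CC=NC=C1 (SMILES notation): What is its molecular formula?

Walk through each heavy atom and fill implicit hydrogens from standard valence (C 4, N 3, O 2, S 2, halogen 1):
  atom 1: F (halogen, monovalent) → 0 H
  atom 2: C, bond orders sum to 4 (valence 4) → 0 H
  atom 3: F (halogen, monovalent) → 0 H
  atom 4: F (halogen, monovalent) → 0 H
  atom 5: C, bond orders sum to 4 (valence 4) → 0 H
  atom 6: C, bond orders sum to 3 (valence 4) → 1 H
  atom 7: C, bond orders sum to 3 (valence 4) → 1 H
  atom 8: N, bond orders sum to 3 (valence 3) → 0 H
  atom 9: C, bond orders sum to 3 (valence 4) → 1 H
  atom 10: C, bond orders sum to 3 (valence 4) → 1 H
Totals → C:6, H:4, F:3, N:1.

C6H4F3N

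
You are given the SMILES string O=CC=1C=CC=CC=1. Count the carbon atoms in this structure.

7

Count every carbon token in the SMILES (each C, including those in ring-closure positions and inside branches).
Carbon count: 7.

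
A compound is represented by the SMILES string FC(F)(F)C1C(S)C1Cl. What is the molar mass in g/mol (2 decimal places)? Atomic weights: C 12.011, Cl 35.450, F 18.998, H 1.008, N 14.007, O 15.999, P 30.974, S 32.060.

176.58 g/mol

First, the molecular formula is C4H4ClF3S (counting implicit H from valence).
  C: 4 × 12.011 = 48.044
  Cl: 1 × 35.450 = 35.450
  F: 3 × 18.998 = 56.994
  H: 4 × 1.008 = 4.032
  S: 1 × 32.060 = 32.060
Sum: 4×12.011 + 1×35.450 + 3×18.998 + 4×1.008 + 1×32.060 = 176.580 → 176.58 g/mol.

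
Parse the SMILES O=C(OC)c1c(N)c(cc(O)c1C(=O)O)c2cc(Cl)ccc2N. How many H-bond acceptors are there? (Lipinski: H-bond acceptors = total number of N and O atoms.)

N atoms: 2; O atoms: 5.
Lipinski HBA = 2 + 5 = 7.

7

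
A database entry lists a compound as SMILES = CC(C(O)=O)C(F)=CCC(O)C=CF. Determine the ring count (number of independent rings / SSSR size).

0

In SMILES, each pair of matching ring-closure digits denotes one ring-closing bond; the number of such bonds equals the number of independent rings.
Ring-closure bonds here: 0.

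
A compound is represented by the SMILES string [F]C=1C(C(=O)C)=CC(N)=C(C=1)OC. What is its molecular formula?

Walk through each heavy atom and fill implicit hydrogens from standard valence (C 4, N 3, O 2, S 2, halogen 1):
  atom 1: F with explicit H count 0
  atom 2: C, bond orders sum to 4 (valence 4) → 0 H
  atom 3: C, bond orders sum to 4 (valence 4) → 0 H
  atom 4: C, bond orders sum to 4 (valence 4) → 0 H
  atom 5: O, bond orders sum to 2 (valence 2) → 0 H
  atom 6: C, bond orders sum to 1 (valence 4) → 3 H
  atom 7: C, bond orders sum to 3 (valence 4) → 1 H
  atom 8: C, bond orders sum to 4 (valence 4) → 0 H
  atom 9: N, bond orders sum to 1 (valence 3) → 2 H
  atom 10: C, bond orders sum to 4 (valence 4) → 0 H
  atom 11: C, bond orders sum to 3 (valence 4) → 1 H
  atom 12: O, bond orders sum to 2 (valence 2) → 0 H
  atom 13: C, bond orders sum to 1 (valence 4) → 3 H
Totals → C:9, H:10, F:1, N:1, O:2.

C9H10FNO2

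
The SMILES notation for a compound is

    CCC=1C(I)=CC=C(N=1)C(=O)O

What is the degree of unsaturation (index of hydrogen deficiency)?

Degree of unsaturation = (number of rings) + (number of π bonds).
Ring closures in the SMILES: 1.
π bonds: 4 double bonds (each 1 DoU) → 4 DoU from unsaturation.
Total DoU = 1 + 4 = 5.

5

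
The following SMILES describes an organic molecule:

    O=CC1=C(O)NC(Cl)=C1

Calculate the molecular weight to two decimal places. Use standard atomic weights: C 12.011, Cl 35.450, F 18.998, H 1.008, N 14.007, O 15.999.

145.54 g/mol

First, the molecular formula is C5H4ClNO2 (counting implicit H from valence).
  C: 5 × 12.011 = 60.055
  Cl: 1 × 35.450 = 35.450
  H: 4 × 1.008 = 4.032
  N: 1 × 14.007 = 14.007
  O: 2 × 15.999 = 31.998
Sum: 5×12.011 + 1×35.450 + 4×1.008 + 1×14.007 + 2×15.999 = 145.542 → 145.54 g/mol.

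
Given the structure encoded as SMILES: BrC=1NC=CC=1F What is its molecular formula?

Walk through each heavy atom and fill implicit hydrogens from standard valence (C 4, N 3, O 2, S 2, halogen 1):
  atom 1: Br (halogen, monovalent) → 0 H
  atom 2: C, bond orders sum to 4 (valence 4) → 0 H
  atom 3: N, bond orders sum to 2 (valence 3) → 1 H
  atom 4: C, bond orders sum to 3 (valence 4) → 1 H
  atom 5: C, bond orders sum to 3 (valence 4) → 1 H
  atom 6: C, bond orders sum to 4 (valence 4) → 0 H
  atom 7: F (halogen, monovalent) → 0 H
Totals → C:4, H:3, Br:1, F:1, N:1.
In Hill order: C4H3BrFN.

C4H3BrFN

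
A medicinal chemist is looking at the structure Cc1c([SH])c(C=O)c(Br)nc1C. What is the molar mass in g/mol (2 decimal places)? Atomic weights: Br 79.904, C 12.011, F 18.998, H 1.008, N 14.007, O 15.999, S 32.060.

First, the molecular formula is C8H8BrNOS (counting implicit H from valence).
  Br: 1 × 79.904 = 79.904
  C: 8 × 12.011 = 96.088
  H: 8 × 1.008 = 8.064
  N: 1 × 14.007 = 14.007
  O: 1 × 15.999 = 15.999
  S: 1 × 32.060 = 32.060
Sum: 1×79.904 + 8×12.011 + 8×1.008 + 1×14.007 + 1×15.999 + 1×32.060 = 246.122 → 246.12 g/mol.

246.12 g/mol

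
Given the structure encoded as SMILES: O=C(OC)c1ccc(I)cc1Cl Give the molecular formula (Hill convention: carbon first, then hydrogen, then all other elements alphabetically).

Walk through each heavy atom and fill implicit hydrogens from standard valence (C 4, N 3, O 2, S 2, halogen 1); for lowercase aromatic atoms, an aromatic c carries 1 H when it has two neighbours and 0 H with three, and aromatic n carries 0 H:
  atom 1: O, bond orders sum to 2 (valence 2) → 0 H
  atom 2: C, bond orders sum to 4 (valence 4) → 0 H
  atom 3: O, bond orders sum to 2 (valence 2) → 0 H
  atom 4: C, bond orders sum to 1 (valence 4) → 3 H
  atom 5: aromatic c, 3 neighbours → 0 H
  atom 6: aromatic c, 2 neighbours → 1 H
  atom 7: aromatic c, 2 neighbours → 1 H
  atom 8: aromatic c, 3 neighbours → 0 H
  atom 9: I (halogen, monovalent) → 0 H
  atom 10: aromatic c, 2 neighbours → 1 H
  atom 11: aromatic c, 3 neighbours → 0 H
  atom 12: Cl (halogen, monovalent) → 0 H
Totals → C:8, H:6, Cl:1, I:1, O:2.
In Hill order: C8H6ClIO2.

C8H6ClIO2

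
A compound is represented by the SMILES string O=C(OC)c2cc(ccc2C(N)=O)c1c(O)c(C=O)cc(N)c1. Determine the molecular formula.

C16H14N2O5

Walk through each heavy atom and fill implicit hydrogens from standard valence (C 4, N 3, O 2, S 2, halogen 1); for lowercase aromatic atoms, an aromatic c carries 1 H when it has two neighbours and 0 H with three, and aromatic n carries 0 H:
  atom 1: O, bond orders sum to 2 (valence 2) → 0 H
  atom 2: C, bond orders sum to 4 (valence 4) → 0 H
  atom 3: O, bond orders sum to 2 (valence 2) → 0 H
  atom 4: C, bond orders sum to 1 (valence 4) → 3 H
  atom 5: aromatic c, 3 neighbours → 0 H
  atom 6: aromatic c, 2 neighbours → 1 H
  atom 7: aromatic c, 3 neighbours → 0 H
  atom 8: aromatic c, 2 neighbours → 1 H
  atom 9: aromatic c, 2 neighbours → 1 H
  atom 10: aromatic c, 3 neighbours → 0 H
  atom 11: C, bond orders sum to 4 (valence 4) → 0 H
  atom 12: N, bond orders sum to 1 (valence 3) → 2 H
  atom 13: O, bond orders sum to 2 (valence 2) → 0 H
  atom 14: aromatic c, 3 neighbours → 0 H
  atom 15: aromatic c, 3 neighbours → 0 H
  atom 16: O, bond orders sum to 1 (valence 2) → 1 H
  atom 17: aromatic c, 3 neighbours → 0 H
  atom 18: C, bond orders sum to 3 (valence 4) → 1 H
  atom 19: O, bond orders sum to 2 (valence 2) → 0 H
  atom 20: aromatic c, 2 neighbours → 1 H
  atom 21: aromatic c, 3 neighbours → 0 H
  atom 22: N, bond orders sum to 1 (valence 3) → 2 H
  atom 23: aromatic c, 2 neighbours → 1 H
Totals → C:16, H:14, N:2, O:5.
In Hill order: C16H14N2O5.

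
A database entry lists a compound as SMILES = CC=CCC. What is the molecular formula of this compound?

Walk through each heavy atom and fill implicit hydrogens from standard valence (C 4, N 3, O 2, S 2, halogen 1):
  atom 1: C, bond orders sum to 1 (valence 4) → 3 H
  atom 2: C, bond orders sum to 3 (valence 4) → 1 H
  atom 3: C, bond orders sum to 3 (valence 4) → 1 H
  atom 4: C, bond orders sum to 2 (valence 4) → 2 H
  atom 5: C, bond orders sum to 1 (valence 4) → 3 H
Totals → C:5, H:10.

C5H10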